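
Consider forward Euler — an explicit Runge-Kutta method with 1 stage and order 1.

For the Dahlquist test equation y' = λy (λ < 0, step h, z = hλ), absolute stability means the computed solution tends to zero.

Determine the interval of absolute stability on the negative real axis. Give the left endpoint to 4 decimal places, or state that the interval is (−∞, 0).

z∈(-2.0000,0).

Set f=λy, z=hλ:
  order 1, 1-stage ⇒ R(z)=1+z
  (e.g. R(-0.39)=0.61000, |R|=0.61000)

Need |R(x)|<1, x<0.
x=-0.39: |R|=0.6100
|R(-2.17)|=1.1700 |R(-1.46)|=0.4600 |R(-0.97)|=0.0300
Bisect:
  x_lo=-2.8508 |R|=1.8508  x_hi=-0.0764 |R|=0.9236
  mid=-1.46359 |R|=0.46359 →hi
  mid=-2.15720 |R|=1.15720 →lo
  mid=-1.81039 |R|=0.81039 →hi
  mid=-1.98380 |R|=0.98380 →hi
  mid=-2.07050 |R|=1.07050 →lo
  mid=-2.02715 |R|=1.02715 →lo
  mid=-2.00547 |R|=1.00547 →lo
  ...
  [-2.00005,-1.99988] ⇒ x*=-2.0000
So |R|<1 on (-2.0000, 0).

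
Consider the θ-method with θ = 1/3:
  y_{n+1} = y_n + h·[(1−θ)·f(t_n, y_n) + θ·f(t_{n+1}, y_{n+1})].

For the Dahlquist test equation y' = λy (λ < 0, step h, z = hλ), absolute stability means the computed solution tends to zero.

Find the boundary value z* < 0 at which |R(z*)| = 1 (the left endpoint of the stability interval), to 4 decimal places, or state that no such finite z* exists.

z* = -6.0000.

On y'=λy, z=hλ:
  y_{n+1} = y_n + z·[2/3·y_n + 1/3·y_{n+1}] ⇒ (1 − 1/3z)y_{n+1} = (1 + 2/3z)y_n
  R(z) = (1 + 2/3z)/(1 − 1/3z).

Find x<0 with |R(x)|<1.
x=-1.68: |R|=0.0769
R=−1: 1+2/3x = −1+1/3x ⇒ -1/3x=2 ⇒ x=2/(-1/3)=-6.0000
Confirm numerically:
  x=-5.773: |R|=0.97413 <1
  x=-5.262: |R|=0.91068 <1
  x=-4.644: |R|=0.82261 <1
  x=-3.393: |R|=0.59221 <1
  x=-6.407: |R|=1.04327 >1
  x=-6.233: |R|=1.02524 >1
  x=-6.058: |R|=1.00640 >1
So |R|<1 on (-6.0000, 0).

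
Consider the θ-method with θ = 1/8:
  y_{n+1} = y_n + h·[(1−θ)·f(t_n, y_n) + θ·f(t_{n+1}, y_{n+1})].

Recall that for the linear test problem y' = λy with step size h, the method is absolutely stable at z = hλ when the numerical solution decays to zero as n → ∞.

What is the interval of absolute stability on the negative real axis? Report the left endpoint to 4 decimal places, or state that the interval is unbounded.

(-2.6667, 0).

Set f=λy, z=hλ:
  y_{n+1} = y_n + z·[7/8·y_n + 1/8·y_{n+1}] ⇒ (1 − 1/8z)y_{n+1} = (1 + 7/8z)y_n
  Hence R(z) = (1 + 7/8z)/(1 − 1/8z).

Need |R(x)|<1, x<0.
x=-1.33: |R|=0.1404
R=−1: 1+7/8x = −1+1/8x ⇒ -3/4x=2 ⇒ x=2/(-3/4)=-2.6667
Confirm numerically:
  x=-2.219: |R|=0.73716 <1
  x=-1.393: |R|=0.18642 <1
  x=-1.342: |R|=0.14922 <1
  x=-1.093: |R|=0.03838 <1
  x=-3.140: |R|=1.25494 >1
  x=-2.953: |R|=1.15685 >1
Stable set (-2.6667, 0).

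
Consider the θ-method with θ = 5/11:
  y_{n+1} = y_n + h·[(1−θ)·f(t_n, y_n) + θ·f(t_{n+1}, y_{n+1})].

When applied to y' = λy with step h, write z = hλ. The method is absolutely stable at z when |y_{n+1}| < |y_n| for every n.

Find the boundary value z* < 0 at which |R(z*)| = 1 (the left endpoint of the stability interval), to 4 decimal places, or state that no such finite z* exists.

z* = -22.0000.

Test eqn y'=λy, z=hλ:
  y_{n+1} = y_n + z·[6/11·y_n + 5/11·y_{n+1}] ⇒ (1 − 5/11z)y_{n+1} = (1 + 6/11z)y_n
  so R(z) = (1 + 6/11z)/(1 − 5/11z).

Need |R(x)|<1, x<0.
x=-0.97: |R|=0.3268
R=−1: 1+6/11x = −1+5/11x ⇒ -1/11x=2 ⇒ x=2/(-1/11)=-22.0000
Confirm numerically:
  x=-21.238: |R|=0.99350 <1
  x=-19.110: |R|=0.97288 <1
  x=-13.236: |R|=0.88645 <1
  x=-11.521: |R|=0.84726 <1
  x=-22.524: |R|=1.00424 >1
  x=-22.150: |R|=1.00123 >1
  x=-22.082: |R|=1.00068 >1
Interval (-22.0000, 0).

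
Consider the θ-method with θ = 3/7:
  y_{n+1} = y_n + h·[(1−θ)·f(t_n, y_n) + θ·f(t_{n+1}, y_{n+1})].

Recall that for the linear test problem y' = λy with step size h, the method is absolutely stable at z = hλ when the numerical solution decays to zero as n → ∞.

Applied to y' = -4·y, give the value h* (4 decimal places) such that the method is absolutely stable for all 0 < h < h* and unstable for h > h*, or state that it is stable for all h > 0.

(-14.0000,0); λ=-4 ⇒ h* = (14)/4 = 3.5000.

Test eqn y'=λy, z=hλ:
  y_{n+1} = y_n + z·[4/7·y_n + 3/7·y_{n+1}] ⇒ (1 − 3/7z)y_{n+1} = (1 + 4/7z)y_n
  Hence R(z) = (1 + 4/7z)/(1 − 3/7z).

Need |R(x)|<1, x<0.
x=-1.43: |R|=0.1134
R=−1: 1+4/7x = −1+3/7x ⇒ -1/7x=2 ⇒ x=2/(-1/7)=-14.0000
Confirm numerically:
  x=-11.066: |R|=0.92701 <1
  x=-9.014: |R|=0.85353 <1
  x=-7.861: |R|=0.79927 <1
  x=-14.586: |R|=1.01154 >1
  x=-14.151: |R|=1.00305 >1
Interval (-14.0000, 0).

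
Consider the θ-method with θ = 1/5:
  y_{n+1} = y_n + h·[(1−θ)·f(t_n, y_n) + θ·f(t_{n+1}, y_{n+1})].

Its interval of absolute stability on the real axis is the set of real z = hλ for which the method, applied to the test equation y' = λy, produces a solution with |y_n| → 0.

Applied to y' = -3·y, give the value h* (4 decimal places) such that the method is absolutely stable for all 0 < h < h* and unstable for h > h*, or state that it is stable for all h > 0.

(-3.3333,0); λ=-3 ⇒ h* = (10/3)/3 = 1.1111.

With y'=λy (z=hλ):
  y_{n+1} = y_n + z·[4/5·y_n + 1/5·y_{n+1}] ⇒ (1 − 1/5z)y_{n+1} = (1 + 4/5z)y_n
  ⇒ R(z) = (1 + 4/5z)/(1 − 1/5z).

Boundary: |R(x)|=1, x<0.
x=-1.14: |R|=0.0717
R=−1: 1+4/5x = −1+1/5x ⇒ -3/5x=2 ⇒ x=2/(-3/5)=-3.3333
Confirm numerically:
  x=-2.659: |R|=0.73587 <1
  x=-1.437: |R|=0.11620 <1
  x=-1.346: |R|=0.06051 <1
  x=-3.798: |R|=1.15845 >1
  x=-3.384: |R|=1.01813 >1
Interval (-3.3333, 0).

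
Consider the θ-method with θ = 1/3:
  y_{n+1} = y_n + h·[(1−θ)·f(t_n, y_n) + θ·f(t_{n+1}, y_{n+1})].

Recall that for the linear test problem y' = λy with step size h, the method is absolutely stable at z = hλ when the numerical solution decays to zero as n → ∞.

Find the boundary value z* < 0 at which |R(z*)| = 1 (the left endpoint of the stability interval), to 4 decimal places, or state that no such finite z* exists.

Test eqn y'=λy, z=hλ:
  y_{n+1} = y_n + z·[2/3·y_n + 1/3·y_{n+1}] ⇒ (1 − 1/3z)y_{n+1} = (1 + 2/3z)y_n
  ⇒ R(z) = (1 + 2/3z)/(1 − 1/3z).

Need |R(x)|<1, x<0.
x=-1.34: |R|=0.0737
R=−1: 1+2/3x = −1+1/3x ⇒ -1/3x=2 ⇒ x=2/(-1/3)=-6.0000
Confirm numerically:
  x=-4.629: |R|=0.82029 <1
  x=-3.988: |R|=0.71208 <1
  x=-3.562: |R|=0.62847 <1
  x=-6.422: |R|=1.04479 >1
  x=-6.063: |R|=1.00695 >1
So |R|<1 on (-6.0000, 0).

z* = -6.0000.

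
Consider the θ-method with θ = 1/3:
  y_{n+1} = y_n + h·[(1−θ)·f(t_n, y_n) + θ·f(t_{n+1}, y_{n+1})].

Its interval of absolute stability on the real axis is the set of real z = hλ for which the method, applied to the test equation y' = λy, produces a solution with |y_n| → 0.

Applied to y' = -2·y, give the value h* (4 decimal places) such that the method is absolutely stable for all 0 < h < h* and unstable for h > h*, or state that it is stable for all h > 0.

Test eqn y'=λy, z=hλ:
  y_{n+1} = y_n + z·[2/3·y_n + 1/3·y_{n+1}] ⇒ (1 − 1/3z)y_{n+1} = (1 + 2/3z)y_n
  so R(z) = (1 + 2/3z)/(1 − 1/3z).

Find x<0 with |R(x)|<1.
x=-1.48: |R|=0.0089
R=−1: 1+2/3x = −1+1/3x ⇒ -1/3x=2 ⇒ x=2/(-1/3)=-6.0000
Confirm numerically:
  x=-5.346: |R|=0.92164 <1
  x=-4.936: |R|=0.86593 <1
  x=-4.828: |R|=0.85028 <1
  x=-3.724: |R|=0.66151 <1
  x=-6.375: |R|=1.04000 >1
  x=-6.150: |R|=1.01639 >1
  x=-6.029: |R|=1.00321 >1
Stable set (-6.0000, 0).

(-6.0000,0); λ=-2 ⇒ h* = (6)/2 = 3.0000.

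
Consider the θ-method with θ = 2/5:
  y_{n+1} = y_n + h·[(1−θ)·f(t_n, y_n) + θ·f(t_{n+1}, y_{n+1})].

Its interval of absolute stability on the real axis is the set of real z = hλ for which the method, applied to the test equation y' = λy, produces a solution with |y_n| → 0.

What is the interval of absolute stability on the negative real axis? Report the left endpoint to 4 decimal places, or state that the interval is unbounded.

With y'=λy (z=hλ):
  y_{n+1} = y_n + z·[3/5·y_n + 2/5·y_{n+1}] ⇒ (1 − 2/5z)y_{n+1} = (1 + 3/5z)y_n
  so R(z) = (1 + 3/5z)/(1 − 2/5z).

Need |R(x)|<1, x<0.
x=-1.32: |R|=0.1361
R=−1: 1+3/5x = −1+2/5x ⇒ -1/5x=2 ⇒ x=2/(-1/5)=-10.0000
Confirm numerically:
  x=-8.177: |R|=0.91463 <1
  x=-7.904: |R|=0.89927 <1
  x=-6.300: |R|=0.78977 <1
  x=-10.339: |R|=1.01320 >1
  x=-10.258: |R|=1.01011 >1
  x=-10.218: |R|=1.00857 >1
Stable set (-10.0000, 0).

(-10.0000, 0).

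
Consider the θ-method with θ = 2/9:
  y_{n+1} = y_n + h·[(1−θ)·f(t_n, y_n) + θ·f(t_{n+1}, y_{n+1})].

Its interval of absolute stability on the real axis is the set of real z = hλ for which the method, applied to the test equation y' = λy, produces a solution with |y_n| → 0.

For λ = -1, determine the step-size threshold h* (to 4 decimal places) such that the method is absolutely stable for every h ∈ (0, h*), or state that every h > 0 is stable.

(-3.6000,0); λ=-1 ⇒ h* = (18/5)/1 = 3.6000.

With y'=λy (z=hλ):
  y_{n+1} = y_n + z·[7/9·y_n + 2/9·y_{n+1}] ⇒ (1 − 2/9z)y_{n+1} = (1 + 7/9z)y_n
  so R(z) = (1 + 7/9z)/(1 − 2/9z).

Find x<0 with |R(x)|<1.
x=-0.52: |R|=0.5339
R=−1: 1+7/9x = −1+2/9x ⇒ -5/9x=2 ⇒ x=2/(-5/9)=-3.6000
Confirm numerically:
  x=-2.756: |R|=0.70921 <1
  x=-2.605: |R|=0.64989 <1
  x=-2.561: |R|=0.63213 <1
  x=-2.424: |R|=0.57539 <1
  x=-4.020: |R|=1.12324 >1
  x=-3.858: |R|=1.07717 >1
  x=-3.699: |R|=1.03019 >1
Interval (-3.6000, 0).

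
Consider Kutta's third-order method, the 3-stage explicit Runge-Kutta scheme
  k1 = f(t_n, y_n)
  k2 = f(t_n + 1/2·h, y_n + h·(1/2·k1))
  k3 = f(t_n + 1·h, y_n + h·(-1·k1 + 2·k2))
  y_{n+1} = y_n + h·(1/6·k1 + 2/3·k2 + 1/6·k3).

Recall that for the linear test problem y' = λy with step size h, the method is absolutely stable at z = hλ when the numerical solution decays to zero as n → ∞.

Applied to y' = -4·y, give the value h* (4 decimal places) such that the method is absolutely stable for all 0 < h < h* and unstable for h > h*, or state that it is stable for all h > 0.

(-2.5127,0); λ=-4 ⇒ h* = 0.6282.

Test eqn y'=λy, z=hλ:
  order 3, 3-stage ⇒ R(z)=1+z+z^2/2+z^3/6
  (e.g. R(-0.44)=0.64260, |R|=0.64260)

Need |R(x)|<1, x<0.
x=-0.44: |R|=0.6426
|R(-2.78)|=1.4966 |R(-1.51)|=0.0562 |R(-1.34)|=0.1568
Bisect:
  x_lo=-2.9950 |R|=1.9876  x_hi=-0.2196 |R|=0.8027
  mid=-1.60733 |R|=0.00767 →hi
  mid=-2.30117 |R|=0.68441 →hi
  mid=-2.64810 |R|=1.23681 →lo
  mid=-2.47463 |R|=0.93843 →hi
  mid=-2.56136 |R|=1.08175 →lo
  mid=-2.51800 |R|=1.00866 →lo
  mid=-2.49632 |R|=0.97319 →hi
  mid=-2.50716 |R|=0.99084 →hi
  ...
  [-2.51275,-2.51258] ⇒ x*=-2.5127
Interval (-2.5127, 0).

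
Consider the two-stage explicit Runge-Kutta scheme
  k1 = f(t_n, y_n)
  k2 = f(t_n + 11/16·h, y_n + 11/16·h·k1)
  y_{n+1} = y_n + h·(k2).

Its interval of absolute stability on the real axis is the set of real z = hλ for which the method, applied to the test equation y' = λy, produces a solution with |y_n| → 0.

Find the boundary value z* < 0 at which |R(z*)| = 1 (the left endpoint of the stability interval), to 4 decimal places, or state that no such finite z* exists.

With y'=λy (z=hλ):
  k1=λy_n ⇒ h·k1=z·y_n;  k2=λ(1+11/16z)y_n ⇒ h·k2=z(1+11/16z)y_n
  y_{n+1}/y_n = 1 + z(1+11/16z) = 1 + z + 11/16z²
  R(z) = 1 + z + 11/16z².

Boundary: |R(x)|=1, x<0.
x=-0.8: |R|=0.6400
R=1: x+11/16x²=0 ⇒ x=−16/11=-1.4545; min R=1−1/(4·11/16)=0.6364>−1
Confirm numerically:
  x=-1.385: |R|=0.93378 <1
  x=-1.382: |R|=0.93107 <1
  x=-1.015: |R|=0.69328 <1
  x=-0.971: |R|=0.67720 <1
  x=-1.799: |R|=1.42603 >1
  x=-1.598: |R|=1.15760 >1
Stable set (-1.4545, 0).

left endpoint -1.4545.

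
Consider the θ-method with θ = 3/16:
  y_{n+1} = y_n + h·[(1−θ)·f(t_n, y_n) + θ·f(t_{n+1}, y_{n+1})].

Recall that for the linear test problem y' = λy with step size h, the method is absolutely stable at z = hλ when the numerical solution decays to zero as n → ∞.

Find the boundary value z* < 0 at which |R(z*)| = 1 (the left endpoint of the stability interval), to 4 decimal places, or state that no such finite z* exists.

left endpoint -3.2000.

Set f=λy, z=hλ:
  y_{n+1} = y_n + z·[13/16·y_n + 3/16·y_{n+1}] ⇒ (1 − 3/16z)y_{n+1} = (1 + 13/16z)y_n
  Hence R(z) = (1 + 13/16z)/(1 − 3/16z).

Solve |R(x)|<1 on ℝ⁻.
x=-0.91: |R|=0.2226
R=−1: 1+13/16x = −1+3/16x ⇒ -5/8x=2 ⇒ x=2/(-5/8)=-3.2000
Confirm numerically:
  x=-2.774: |R|=0.82485 <1
  x=-1.729: |R|=0.30571 <1
  x=-1.552: |R|=0.20217 <1
  x=-3.725: |R|=1.19319 >1
  x=-3.320: |R|=1.04622 >1
  x=-3.227: |R|=1.01051 >1
Stable set (-3.2000, 0).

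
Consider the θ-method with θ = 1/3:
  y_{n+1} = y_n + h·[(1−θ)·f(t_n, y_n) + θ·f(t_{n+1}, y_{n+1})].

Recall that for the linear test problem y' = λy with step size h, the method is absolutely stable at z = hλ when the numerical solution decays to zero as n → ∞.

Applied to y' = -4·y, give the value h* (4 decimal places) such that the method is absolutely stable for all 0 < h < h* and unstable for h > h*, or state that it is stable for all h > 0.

On y'=λy, z=hλ:
  y_{n+1} = y_n + z·[2/3·y_n + 1/3·y_{n+1}] ⇒ (1 − 1/3z)y_{n+1} = (1 + 2/3z)y_n
  so R(z) = (1 + 2/3z)/(1 − 1/3z).

Boundary: |R(x)|=1, x<0.
x=-0.74: |R|=0.4064
R=−1: 1+2/3x = −1+1/3x ⇒ -1/3x=2 ⇒ x=2/(-1/3)=-6.0000
Confirm numerically:
  x=-4.854: |R|=0.85409 <1
  x=-3.822: |R|=0.68074 <1
  x=-3.483: |R|=0.61175 <1
  x=-6.541: |R|=1.05670 >1
  x=-6.301: |R|=1.03236 >1
Stable set (-6.0000, 0).

(-6.0000,0); λ=-4 ⇒ h* = (6)/4 = 1.5000.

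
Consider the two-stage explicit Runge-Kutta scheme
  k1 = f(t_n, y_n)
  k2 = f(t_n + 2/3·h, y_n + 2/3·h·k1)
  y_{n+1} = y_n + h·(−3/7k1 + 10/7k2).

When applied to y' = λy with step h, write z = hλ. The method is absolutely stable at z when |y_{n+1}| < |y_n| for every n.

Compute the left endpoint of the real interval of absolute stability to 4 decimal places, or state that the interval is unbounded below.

Test eqn y'=λy, z=hλ:
  k1=λy_n ⇒ h·k1=z·y_n;  k2=λ(1+2/3z)y_n ⇒ h·k2=z(1+2/3z)y_n
  y_{n+1}/y_n = 1 − 3/7z + 10/7z(1+2/3z) = 1 + z + 20/21z²
  R(z) = 1 + z + 20/21z².

Need |R(x)|<1, x<0.
x=-0.32: |R|=0.7775
R=1: x+20/21x²=0 ⇒ x=−21/20=-1.0500; min R=1−1/(4·20/21)=0.7375>−1
Confirm numerically:
  x=-0.942: |R|=0.90311 <1
  x=-0.939: |R|=0.90073 <1
  x=-0.754: |R|=0.78744 <1
  x=-1.616: |R|=1.87110 >1
  x=-1.362: |R|=1.40471 >1
  x=-1.176: |R|=1.14112 >1
So |R|<1 on (-1.0500, 0).

z* = -1.0500.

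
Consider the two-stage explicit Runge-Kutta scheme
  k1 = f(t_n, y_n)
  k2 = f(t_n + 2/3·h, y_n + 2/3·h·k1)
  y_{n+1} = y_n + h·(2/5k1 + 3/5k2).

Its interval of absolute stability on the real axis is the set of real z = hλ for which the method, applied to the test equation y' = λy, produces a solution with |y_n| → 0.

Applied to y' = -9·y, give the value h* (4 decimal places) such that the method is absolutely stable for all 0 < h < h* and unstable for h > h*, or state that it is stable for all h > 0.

Test eqn y'=λy, z=hλ:
  k1=λy_n ⇒ h·k1=z·y_n;  k2=λ(1+2/3z)y_n ⇒ h·k2=z(1+2/3z)y_n
  y_{n+1}/y_n = 1 + 2/5z + 3/5z(1+2/3z) = 1 + z + 2/5z²
  so R(z) = 1 + z + 2/5z².

Solve |R(x)|<1 on ℝ⁻.
x=-1.51: |R|=0.4020
R=1: x+2/5x²=0 ⇒ x=−5/2=-2.5000; min R=1−1/(4·2/5)=0.3750>−1
Confirm numerically:
  x=-1.847: |R|=0.51756 <1
  x=-1.778: |R|=0.48651 <1
  x=-1.711: |R|=0.46001 <1
  x=-3.093: |R|=1.73366 >1
  x=-2.703: |R|=1.21948 >1
Stable set (-2.5000, 0).

(-2.5000,0); λ=-9 ⇒ h* = (5/2)/9 = 0.2778.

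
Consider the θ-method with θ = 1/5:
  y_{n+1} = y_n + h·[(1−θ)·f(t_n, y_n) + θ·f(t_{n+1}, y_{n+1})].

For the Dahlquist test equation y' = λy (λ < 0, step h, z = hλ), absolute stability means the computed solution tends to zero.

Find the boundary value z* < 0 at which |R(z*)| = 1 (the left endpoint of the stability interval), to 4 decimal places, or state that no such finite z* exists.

z* = -3.3333.

Set f=λy, z=hλ:
  y_{n+1} = y_n + z·[4/5·y_n + 1/5·y_{n+1}] ⇒ (1 − 1/5z)y_{n+1} = (1 + 4/5z)y_n
  Hence R(z) = (1 + 4/5z)/(1 − 1/5z).

Find x<0 with |R(x)|<1.
x=-1.43: |R|=0.1120
R=−1: 1+4/5x = −1+1/5x ⇒ -3/5x=2 ⇒ x=2/(-3/5)=-3.3333
Confirm numerically:
  x=-3.056: |R|=0.89672 <1
  x=-2.070: |R|=0.46393 <1
  x=-1.409: |R|=0.09924 <1
  x=-1.340: |R|=0.05678 <1
  x=-3.769: |R|=1.14905 >1
  x=-3.686: |R|=1.12181 >1
Interval (-3.3333, 0).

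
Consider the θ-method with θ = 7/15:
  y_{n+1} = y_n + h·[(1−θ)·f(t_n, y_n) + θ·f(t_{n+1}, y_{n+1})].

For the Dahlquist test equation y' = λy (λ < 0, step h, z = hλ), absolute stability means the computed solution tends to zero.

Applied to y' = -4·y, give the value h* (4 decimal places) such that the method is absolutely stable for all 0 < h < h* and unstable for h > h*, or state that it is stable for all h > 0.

(-30.0000,0); λ=-4 ⇒ h* = (30)/4 = 7.5000.

On y'=λy, z=hλ:
  y_{n+1} = y_n + z·[8/15·y_n + 7/15·y_{n+1}] ⇒ (1 − 7/15z)y_{n+1} = (1 + 8/15z)y_n
  R(z) = (1 + 8/15z)/(1 − 7/15z).

Find x<0 with |R(x)|<1.
x=-1.8: |R|=0.0217
R=−1: 1+8/15x = −1+7/15x ⇒ -1/15x=2 ⇒ x=2/(-1/15)=-30.0000
Confirm numerically:
  x=-26.845: |R|=0.98445 <1
  x=-26.678: |R|=0.98353 <1
  x=-16.634: |R|=0.89831 <1
  x=-15.179: |R|=0.87777 <1
  x=-30.282: |R|=1.00124 >1
  x=-30.175: |R|=1.00077 >1
  x=-30.058: |R|=1.00026 >1
Interval (-30.0000, 0).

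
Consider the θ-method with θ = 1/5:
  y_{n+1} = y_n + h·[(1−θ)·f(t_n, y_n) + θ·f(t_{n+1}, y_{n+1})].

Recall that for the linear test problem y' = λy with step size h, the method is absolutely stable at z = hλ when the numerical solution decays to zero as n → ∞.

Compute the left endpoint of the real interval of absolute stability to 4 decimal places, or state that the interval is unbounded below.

With y'=λy (z=hλ):
  y_{n+1} = y_n + z·[4/5·y_n + 1/5·y_{n+1}] ⇒ (1 − 1/5z)y_{n+1} = (1 + 4/5z)y_n
  Hence R(z) = (1 + 4/5z)/(1 − 1/5z).

Find x<0 with |R(x)|<1.
x=-1.03: |R|=0.1459
R=−1: 1+4/5x = −1+1/5x ⇒ -3/5x=2 ⇒ x=2/(-3/5)=-3.3333
Confirm numerically:
  x=-2.031: |R|=0.44432 <1
  x=-1.816: |R|=0.33216 <1
  x=-1.688: |R|=0.26196 <1
  x=-3.687: |R|=1.12214 >1
  x=-3.393: |R|=1.02133 >1
So |R|<1 on (-3.3333, 0).

z* = -3.3333.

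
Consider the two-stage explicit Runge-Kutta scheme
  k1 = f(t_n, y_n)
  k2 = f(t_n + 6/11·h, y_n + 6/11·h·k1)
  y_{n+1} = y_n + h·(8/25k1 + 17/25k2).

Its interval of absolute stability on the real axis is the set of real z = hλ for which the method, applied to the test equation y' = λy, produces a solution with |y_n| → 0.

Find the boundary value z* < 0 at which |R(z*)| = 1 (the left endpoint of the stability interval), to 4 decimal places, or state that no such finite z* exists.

On y'=λy, z=hλ:
  k1=λy_n ⇒ h·k1=z·y_n;  k2=λ(1+6/11z)y_n ⇒ h·k2=z(1+6/11z)y_n
  y_{n+1}/y_n = 1 + 8/25z + 17/25z(1+6/11z) = 1 + z + 102/275z²
  Hence R(z) = 1 + z + 102/275z².

Find x<0 with |R(x)|<1.
x=-0.42: |R|=0.6454
R=1: x+102/275x²=0 ⇒ x=−275/102=-2.6961; min R=1−1/(4·102/275)=0.3260>−1
Confirm numerically:
  x=-2.462: |R|=0.78624 <1
  x=-2.154: |R|=0.56691 <1
  x=-2.075: |R|=0.52200 <1
  x=-1.689: |R|=0.36910 <1
  x=-3.139: |R|=1.51569 >1
  x=-2.845: |R|=1.15715 >1
  x=-2.784: |R|=1.09079 >1
Stable set (-2.6961, 0).

z* = -2.6961.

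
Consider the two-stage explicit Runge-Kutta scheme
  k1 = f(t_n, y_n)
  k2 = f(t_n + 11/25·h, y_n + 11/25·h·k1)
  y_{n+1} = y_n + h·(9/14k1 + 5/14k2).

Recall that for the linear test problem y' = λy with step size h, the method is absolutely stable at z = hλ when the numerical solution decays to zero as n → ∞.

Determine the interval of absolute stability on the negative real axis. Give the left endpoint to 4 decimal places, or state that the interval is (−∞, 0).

Test eqn y'=λy, z=hλ:
  k1=λy_n ⇒ h·k1=z·y_n;  k2=λ(1+11/25z)y_n ⇒ h·k2=z(1+11/25z)y_n
  y_{n+1}/y_n = 1 + 9/14z + 5/14z(1+11/25z) = 1 + z + 11/70z²
  so R(z) = 1 + z + 11/70z².

Boundary: |R(x)|=1, x<0.
x=-1.45: |R|=0.1196
R=1: x+11/70x²=0 ⇒ x=−70/11=-6.3636; min R=1−1/(4·11/70)=-0.5909>−1
Confirm numerically:
  x=-6.183: |R|=0.82449 <1
  x=-4.974: |R|=0.08618 <1
  x=-3.878: |R|=0.51475 <1
  x=-6.883: |R|=1.56175 >1
  x=-6.788: |R|=1.45266 >1
Interval (-6.3636, 0).

(-6.3636, 0).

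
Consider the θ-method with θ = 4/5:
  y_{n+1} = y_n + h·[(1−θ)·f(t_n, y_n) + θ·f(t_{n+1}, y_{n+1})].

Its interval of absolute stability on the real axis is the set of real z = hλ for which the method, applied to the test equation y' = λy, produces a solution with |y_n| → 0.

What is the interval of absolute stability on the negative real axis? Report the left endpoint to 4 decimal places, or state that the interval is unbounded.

unbounded; (−∞, 0).

On y'=λy, z=hλ:
  y_{n+1} = y_n + z·[1/5·y_n + 4/5·y_{n+1}] ⇒ (1 − 4/5z)y_{n+1} = (1 + 1/5z)y_n
  so R(z) = (1 + 1/5z)/(1 − 4/5z).

Need |R(x)|<1, x<0.
x=-0.68: |R|=0.5596
x=-2: |R|=0.2308
x=-10: |R|=0.1111
x=-100: |R|=0.2346
θ=4/5≥1/2 ⇒ |1+1/5x|<|1−4/5x| ∀x<0 ⇒ stable on all of ℝ⁻.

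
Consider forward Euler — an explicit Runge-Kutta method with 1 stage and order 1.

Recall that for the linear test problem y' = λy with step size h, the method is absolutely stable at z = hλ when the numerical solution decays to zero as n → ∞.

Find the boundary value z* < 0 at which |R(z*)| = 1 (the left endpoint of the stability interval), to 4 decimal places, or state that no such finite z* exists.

Set f=λy, z=hλ:
  order 1, 1-stage ⇒ R(z)=1+z
  (e.g. R(-1.78)=-0.78000, |R|=0.78000)

Find x<0 with |R(x)|<1.
x=-1.78: |R|=0.7800
|R(-2.16)|=1.1600 |R(-1.61)|=0.6100 |R(-1.34)|=0.3400
Bisect:
  x_lo=-2.7174 |R|=1.7174  x_hi=-0.0713 |R|=0.9287
  mid=-1.39432 |R|=0.39432 →hi
  mid=-2.05584 |R|=1.05584 →lo
  mid=-1.72508 |R|=0.72508 →hi
  mid=-1.89046 |R|=0.89046 →hi
  mid=-1.97315 |R|=0.97315 →hi
  mid=-2.01450 |R|=1.01450 →lo
  mid=-1.99382 |R|=0.99382 →hi
  mid=-2.00416 |R|=1.00416 →lo
  mid=-1.99899 |R|=0.99899 →hi
  ...
  [-2.00012,-1.99996] ⇒ x*=-2.0000
So |R|<1 on (-2.0000, 0).

left endpoint -2.0000.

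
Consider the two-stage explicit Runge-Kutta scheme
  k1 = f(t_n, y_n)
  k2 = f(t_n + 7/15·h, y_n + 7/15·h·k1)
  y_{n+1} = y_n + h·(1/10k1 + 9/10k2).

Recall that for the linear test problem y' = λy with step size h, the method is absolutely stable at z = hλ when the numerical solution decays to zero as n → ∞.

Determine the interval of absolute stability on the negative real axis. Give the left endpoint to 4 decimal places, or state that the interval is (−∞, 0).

z∈(-2.3810,0).

On y'=λy, z=hλ:
  k1=λy_n ⇒ h·k1=z·y_n;  k2=λ(1+7/15z)y_n ⇒ h·k2=z(1+7/15z)y_n
  y_{n+1}/y_n = 1 + 1/10z + 9/10z(1+7/15z) = 1 + z + 21/50z²
  Hence R(z) = 1 + z + 21/50z².

Solve |R(x)|<1 on ℝ⁻.
x=-1.44: |R|=0.4309
R=1: x+21/50x²=0 ⇒ x=−50/21=-2.3810; min R=1−1/(4·21/50)=0.4048>−1
Confirm numerically:
  x=-1.533: |R|=0.45404 <1
  x=-1.492: |R|=0.44295 <1
  x=-1.341: |R|=0.41428 <1
  x=-1.238: |R|=0.40571 <1
  x=-2.603: |R|=1.24276 >1
  x=-2.428: |R|=1.04798 >1
Stable set (-2.3810, 0).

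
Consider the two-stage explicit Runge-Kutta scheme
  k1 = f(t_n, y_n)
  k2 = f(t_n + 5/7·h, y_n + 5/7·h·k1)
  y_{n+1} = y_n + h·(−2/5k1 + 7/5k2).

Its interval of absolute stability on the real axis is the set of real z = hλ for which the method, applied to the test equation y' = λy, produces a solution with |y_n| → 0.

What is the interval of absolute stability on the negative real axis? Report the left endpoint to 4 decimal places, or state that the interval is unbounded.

(-1.0000, 0).

Set f=λy, z=hλ:
  k1=λy_n ⇒ h·k1=z·y_n;  k2=λ(1+5/7z)y_n ⇒ h·k2=z(1+5/7z)y_n
  y_{n+1}/y_n = 1 − 2/5z + 7/5z(1+5/7z) = 1 + z + z²
  Hence R(z) = 1 + z + z².

Find x<0 with |R(x)|<1.
x=-0.67: |R|=0.7789
R=1: x+1x²=0 ⇒ x=−1=-1.0000; min R=1−1/(4·1)=0.7500>−1
Confirm numerically:
  x=-0.878: |R|=0.89288 <1
  x=-0.731: |R|=0.80336 <1
  x=-0.633: |R|=0.76769 <1
  x=-1.542: |R|=1.83576 >1
  x=-1.180: |R|=1.21240 >1
Stable set (-1.0000, 0).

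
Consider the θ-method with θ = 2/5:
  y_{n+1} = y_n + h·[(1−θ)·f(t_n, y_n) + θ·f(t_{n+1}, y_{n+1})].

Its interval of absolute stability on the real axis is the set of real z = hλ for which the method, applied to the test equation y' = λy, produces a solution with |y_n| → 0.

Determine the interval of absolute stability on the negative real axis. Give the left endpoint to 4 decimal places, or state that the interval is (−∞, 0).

Set f=λy, z=hλ:
  y_{n+1} = y_n + z·[3/5·y_n + 2/5·y_{n+1}] ⇒ (1 − 2/5z)y_{n+1} = (1 + 3/5z)y_n
  ⇒ R(z) = (1 + 3/5z)/(1 − 2/5z).

Find x<0 with |R(x)|<1.
x=-1.03: |R|=0.2705
R=−1: 1+3/5x = −1+2/5x ⇒ -1/5x=2 ⇒ x=2/(-1/5)=-10.0000
Confirm numerically:
  x=-9.647: |R|=0.98547 <1
  x=-6.816: |R|=0.82911 <1
  x=-5.975: |R|=0.76254 <1
  x=-4.188: |R|=0.56549 <1
  x=-10.547: |R|=1.02096 >1
  x=-10.521: |R|=1.02001 >1
  x=-10.065: |R|=1.00259 >1
Stable set (-10.0000, 0).

z∈(-10.0000,0).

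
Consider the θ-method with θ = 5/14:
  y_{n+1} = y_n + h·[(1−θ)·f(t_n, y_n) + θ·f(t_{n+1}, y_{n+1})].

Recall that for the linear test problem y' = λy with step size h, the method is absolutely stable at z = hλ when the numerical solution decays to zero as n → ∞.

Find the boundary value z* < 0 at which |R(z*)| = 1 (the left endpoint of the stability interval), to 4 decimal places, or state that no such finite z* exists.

left endpoint -7.0000.

On y'=λy, z=hλ:
  y_{n+1} = y_n + z·[9/14·y_n + 5/14·y_{n+1}] ⇒ (1 − 5/14z)y_{n+1} = (1 + 9/14z)y_n
  so R(z) = (1 + 9/14z)/(1 − 5/14z).

Boundary: |R(x)|=1, x<0.
x=-0.76: |R|=0.4022
R=−1: 1+9/14x = −1+5/14x ⇒ -2/7x=2 ⇒ x=2/(-2/7)=-7.0000
Confirm numerically:
  x=-5.525: |R|=0.85826 <1
  x=-5.278: |R|=0.82946 <1
  x=-3.944: |R|=0.63749 <1
  x=-3.092: |R|=0.46938 <1
  x=-7.260: |R|=1.02068 >1
  x=-7.173: |R|=1.01388 >1
So |R|<1 on (-7.0000, 0).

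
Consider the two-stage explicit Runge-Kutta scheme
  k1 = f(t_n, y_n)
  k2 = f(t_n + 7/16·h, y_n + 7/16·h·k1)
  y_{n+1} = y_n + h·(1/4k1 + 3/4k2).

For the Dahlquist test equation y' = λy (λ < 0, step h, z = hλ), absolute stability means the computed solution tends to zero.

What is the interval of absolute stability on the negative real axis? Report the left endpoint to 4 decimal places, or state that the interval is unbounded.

z∈(-3.0476,0).

With y'=λy (z=hλ):
  k1=λy_n ⇒ h·k1=z·y_n;  k2=λ(1+7/16z)y_n ⇒ h·k2=z(1+7/16z)y_n
  y_{n+1}/y_n = 1 + 1/4z + 3/4z(1+7/16z) = 1 + z + 21/64z²
  so R(z) = 1 + z + 21/64z².

Need |R(x)|<1, x<0.
x=-0.57: |R|=0.5366
R=1: x+21/64x²=0 ⇒ x=−64/21=-3.0476; min R=1−1/(4·21/64)=0.2381>−1
Confirm numerically:
  x=-3.022: |R|=0.97460 <1
  x=-2.898: |R|=0.85773 <1
  x=-2.280: |R|=0.42572 <1
  x=-1.992: |R|=0.31002 <1
  x=-3.163: |R|=1.11975 >1
  x=-3.134: |R|=1.08883 >1
Interval (-3.0476, 0).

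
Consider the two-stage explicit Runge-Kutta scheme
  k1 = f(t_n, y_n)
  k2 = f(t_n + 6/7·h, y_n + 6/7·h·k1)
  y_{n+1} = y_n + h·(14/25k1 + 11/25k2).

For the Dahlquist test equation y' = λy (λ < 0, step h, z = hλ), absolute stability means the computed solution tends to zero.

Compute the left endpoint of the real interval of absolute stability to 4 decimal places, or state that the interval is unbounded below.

Test eqn y'=λy, z=hλ:
  k1=λy_n ⇒ h·k1=z·y_n;  k2=λ(1+6/7z)y_n ⇒ h·k2=z(1+6/7z)y_n
  y_{n+1}/y_n = 1 + 14/25z + 11/25z(1+6/7z) = 1 + z + 66/175z²
  Hence R(z) = 1 + z + 66/175z².

Find x<0 with |R(x)|<1.
x=-1.52: |R|=0.3514
R=1: x+66/175x²=0 ⇒ x=−175/66=-2.6515; min R=1−1/(4·66/175)=0.3371>−1
Confirm numerically:
  x=-2.140: |R|=0.58716 <1
  x=-1.789: |R|=0.41805 <1
  x=-1.525: |R|=0.35209 <1
  x=-1.088: |R|=0.35844 <1
  x=-3.245: |R|=1.72632 >1
  x=-3.235: |R|=1.71188 >1
  x=-3.018: |R|=1.41714 >1
So |R|<1 on (-2.6515, 0).

left endpoint -2.6515.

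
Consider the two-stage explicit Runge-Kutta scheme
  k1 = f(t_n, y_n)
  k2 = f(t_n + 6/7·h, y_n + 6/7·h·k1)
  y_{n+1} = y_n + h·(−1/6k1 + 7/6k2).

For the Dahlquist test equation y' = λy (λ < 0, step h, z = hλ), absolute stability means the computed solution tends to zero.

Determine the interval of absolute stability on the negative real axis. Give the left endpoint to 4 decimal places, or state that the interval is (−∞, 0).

Test eqn y'=λy, z=hλ:
  k1=λy_n ⇒ h·k1=z·y_n;  k2=λ(1+6/7z)y_n ⇒ h·k2=z(1+6/7z)y_n
  y_{n+1}/y_n = 1 − 1/6z + 7/6z(1+6/7z) = 1 + z + z²
  ⇒ R(z) = 1 + z + z².

Need |R(x)|<1, x<0.
x=-0.68: |R|=0.7824
R=1: x+1x²=0 ⇒ x=−1=-1.0000; min R=1−1/(4·1)=0.7500>−1
Confirm numerically:
  x=-0.888: |R|=0.90054 <1
  x=-0.827: |R|=0.85693 <1
  x=-0.535: |R|=0.75123 <1
  x=-0.502: |R|=0.75000 <1
  x=-1.420: |R|=1.59640 >1
  x=-1.419: |R|=1.59456 >1
Stable set (-1.0000, 0).

z∈(-1.0000,0).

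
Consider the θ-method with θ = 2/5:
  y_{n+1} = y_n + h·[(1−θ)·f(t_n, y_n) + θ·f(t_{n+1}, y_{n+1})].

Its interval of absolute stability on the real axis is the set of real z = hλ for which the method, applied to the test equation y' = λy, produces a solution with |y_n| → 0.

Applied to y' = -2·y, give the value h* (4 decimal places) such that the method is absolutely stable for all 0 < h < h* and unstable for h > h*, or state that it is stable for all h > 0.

(-10.0000,0); λ=-2 ⇒ h* = (10)/2 = 5.0000.

On y'=λy, z=hλ:
  y_{n+1} = y_n + z·[3/5·y_n + 2/5·y_{n+1}] ⇒ (1 − 2/5z)y_{n+1} = (1 + 3/5z)y_n
  Hence R(z) = (1 + 3/5z)/(1 − 2/5z).

Solve |R(x)|<1 on ℝ⁻.
x=-1.61: |R|=0.0207
R=−1: 1+3/5x = −1+2/5x ⇒ -1/5x=2 ⇒ x=2/(-1/5)=-10.0000
Confirm numerically:
  x=-7.952: |R|=0.90203 <1
  x=-7.602: |R|=0.88131 <1
  x=-7.520: |R|=0.87625 <1
  x=-4.012: |R|=0.54023 <1
  x=-10.289: |R|=1.01130 >1
  x=-10.134: |R|=1.00530 >1
  x=-10.105: |R|=1.00417 >1
Stable set (-10.0000, 0).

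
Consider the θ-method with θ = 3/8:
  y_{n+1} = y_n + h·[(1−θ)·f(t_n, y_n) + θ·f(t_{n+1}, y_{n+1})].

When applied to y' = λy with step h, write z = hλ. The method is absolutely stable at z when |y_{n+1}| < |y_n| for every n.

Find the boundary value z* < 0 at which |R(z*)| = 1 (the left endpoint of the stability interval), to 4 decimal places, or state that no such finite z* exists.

With y'=λy (z=hλ):
  y_{n+1} = y_n + z·[5/8·y_n + 3/8·y_{n+1}] ⇒ (1 − 3/8z)y_{n+1} = (1 + 5/8z)y_n
  ⇒ R(z) = (1 + 5/8z)/(1 − 3/8z).

Solve |R(x)|<1 on ℝ⁻.
x=-0.91: |R|=0.3215
R=−1: 1+5/8x = −1+3/8x ⇒ -1/4x=2 ⇒ x=2/(-1/4)=-8.0000
Confirm numerically:
  x=-6.578: |R|=0.89745 <1
  x=-5.251: |R|=0.76853 <1
  x=-4.398: |R|=0.66009 <1
  x=-3.992: |R|=0.59872 <1
  x=-8.392: |R|=1.02363 >1
  x=-8.149: |R|=1.00918 >1
  x=-8.092: |R|=1.00570 >1
So |R|<1 on (-8.0000, 0).

left endpoint -8.0000.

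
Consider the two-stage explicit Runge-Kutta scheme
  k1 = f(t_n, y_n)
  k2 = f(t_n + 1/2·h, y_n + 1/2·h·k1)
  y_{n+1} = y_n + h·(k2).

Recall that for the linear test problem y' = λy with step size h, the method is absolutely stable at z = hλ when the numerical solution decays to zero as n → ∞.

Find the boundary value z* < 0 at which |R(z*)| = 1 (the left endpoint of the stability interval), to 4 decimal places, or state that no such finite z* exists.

Test eqn y'=λy, z=hλ:
  k1=λy_n ⇒ h·k1=z·y_n;  k2=λ(1+1/2z)y_n ⇒ h·k2=z(1+1/2z)y_n
  y_{n+1}/y_n = 1 + z(1+1/2z) = 1 + z + 1/2z²
  Hence R(z) = 1 + z + 1/2z².

Need |R(x)|<1, x<0.
x=-0.79: |R|=0.5221
R=1: x+1/2x²=0 ⇒ x=−2=-2.0000; min R=1−1/(4·1/2)=0.5000>−1
Confirm numerically:
  x=-1.922: |R|=0.92504 <1
  x=-1.756: |R|=0.78577 <1
  x=-1.746: |R|=0.77826 <1
  x=-1.089: |R|=0.50396 <1
  x=-2.539: |R|=1.68426 >1
  x=-2.158: |R|=1.17048 >1
So |R|<1 on (-2.0000, 0).

left endpoint -2.0000.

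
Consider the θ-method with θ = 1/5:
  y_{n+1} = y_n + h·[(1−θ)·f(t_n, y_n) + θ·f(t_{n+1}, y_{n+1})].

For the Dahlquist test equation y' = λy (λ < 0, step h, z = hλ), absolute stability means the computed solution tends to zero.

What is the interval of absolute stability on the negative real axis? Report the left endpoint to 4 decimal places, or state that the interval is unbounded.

On y'=λy, z=hλ:
  y_{n+1} = y_n + z·[4/5·y_n + 1/5·y_{n+1}] ⇒ (1 − 1/5z)y_{n+1} = (1 + 4/5z)y_n
  Hence R(z) = (1 + 4/5z)/(1 − 1/5z).

Solve |R(x)|<1 on ℝ⁻.
x=-1.3: |R|=0.0317
R=−1: 1+4/5x = −1+1/5x ⇒ -3/5x=2 ⇒ x=2/(-3/5)=-3.3333
Confirm numerically:
  x=-3.205: |R|=0.95308 <1
  x=-2.784: |R|=0.78828 <1
  x=-2.550: |R|=0.68874 <1
  x=-3.674: |R|=1.11782 >1
  x=-3.529: |R|=1.06882 >1
  x=-3.385: |R|=1.01849 >1
Interval (-3.3333, 0).

z∈(-3.3333,0).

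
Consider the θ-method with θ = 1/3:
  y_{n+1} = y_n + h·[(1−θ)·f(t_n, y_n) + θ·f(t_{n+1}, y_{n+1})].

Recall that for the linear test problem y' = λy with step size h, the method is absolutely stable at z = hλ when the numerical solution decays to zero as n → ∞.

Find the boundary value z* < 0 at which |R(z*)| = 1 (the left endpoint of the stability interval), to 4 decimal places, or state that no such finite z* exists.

z* = -6.0000.

Test eqn y'=λy, z=hλ:
  y_{n+1} = y_n + z·[2/3·y_n + 1/3·y_{n+1}] ⇒ (1 − 1/3z)y_{n+1} = (1 + 2/3z)y_n
  so R(z) = (1 + 2/3z)/(1 − 1/3z).

Find x<0 with |R(x)|<1.
x=-0.64: |R|=0.4725
R=−1: 1+2/3x = −1+1/3x ⇒ -1/3x=2 ⇒ x=2/(-1/3)=-6.0000
Confirm numerically:
  x=-5.608: |R|=0.95446 <1
  x=-4.393: |R|=0.78263 <1
  x=-4.166: |R|=0.74407 <1
  x=-6.524: |R|=1.05502 >1
  x=-6.151: |R|=1.01650 >1
Stable set (-6.0000, 0).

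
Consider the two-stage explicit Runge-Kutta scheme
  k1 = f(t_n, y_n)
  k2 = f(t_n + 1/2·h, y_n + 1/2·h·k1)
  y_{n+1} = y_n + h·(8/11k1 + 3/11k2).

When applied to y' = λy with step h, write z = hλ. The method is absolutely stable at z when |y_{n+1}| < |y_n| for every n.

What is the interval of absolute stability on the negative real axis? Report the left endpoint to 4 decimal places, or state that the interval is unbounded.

(-7.3333, 0).

Test eqn y'=λy, z=hλ:
  k1=λy_n ⇒ h·k1=z·y_n;  k2=λ(1+1/2z)y_n ⇒ h·k2=z(1+1/2z)y_n
  y_{n+1}/y_n = 1 + 8/11z + 3/11z(1+1/2z) = 1 + z + 3/22z²
  so R(z) = 1 + z + 3/22z².

Boundary: |R(x)|=1, x<0.
x=-0.46: |R|=0.5689
R=1: x+3/22x²=0 ⇒ x=−22/3=-7.3333; min R=1−1/(4·3/22)=-0.8333>−1
Confirm numerically:
  x=-5.906: |R|=0.14952 <1
  x=-4.696: |R|=0.68885 <1
  x=-4.191: |R|=0.79584 <1
  x=-4.106: |R|=0.80701 <1
  x=-7.877: |R|=1.58397 >1
  x=-7.789: |R|=1.48398 >1
  x=-7.548: |R|=1.22095 >1
So |R|<1 on (-7.3333, 0).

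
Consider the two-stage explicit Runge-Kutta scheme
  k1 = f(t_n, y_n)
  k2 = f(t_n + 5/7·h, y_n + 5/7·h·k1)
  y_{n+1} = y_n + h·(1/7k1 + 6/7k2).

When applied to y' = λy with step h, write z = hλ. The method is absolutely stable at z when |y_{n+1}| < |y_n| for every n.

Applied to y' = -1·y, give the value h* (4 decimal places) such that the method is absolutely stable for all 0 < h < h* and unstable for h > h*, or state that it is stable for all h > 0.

With y'=λy (z=hλ):
  k1=λy_n ⇒ h·k1=z·y_n;  k2=λ(1+5/7z)y_n ⇒ h·k2=z(1+5/7z)y_n
  y_{n+1}/y_n = 1 + 1/7z + 6/7z(1+5/7z) = 1 + z + 30/49z²
  so R(z) = 1 + z + 30/49z².

Boundary: |R(x)|=1, x<0.
x=-1.75: |R|=1.1250
R=1: x+30/49x²=0 ⇒ x=−49/30=-1.6333; min R=1−1/(4·30/49)=0.5917>−1
Confirm numerically:
  x=-1.455: |R|=0.84114 <1
  x=-0.836: |R|=0.59190 <1
  x=-0.825: |R|=0.59171 <1
  x=-2.112: |R|=1.61895 >1
  x=-1.887: |R|=1.29306 >1
  x=-1.699: |R|=1.06831 >1
So |R|<1 on (-1.6333, 0).

(-1.6333,0); λ=-1 ⇒ h* = (49/30)/1 = 1.6333.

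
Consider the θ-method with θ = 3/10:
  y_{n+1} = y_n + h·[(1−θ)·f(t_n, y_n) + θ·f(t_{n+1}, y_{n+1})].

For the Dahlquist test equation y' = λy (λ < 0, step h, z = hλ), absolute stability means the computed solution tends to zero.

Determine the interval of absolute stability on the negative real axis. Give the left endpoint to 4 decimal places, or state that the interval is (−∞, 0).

Test eqn y'=λy, z=hλ:
  y_{n+1} = y_n + z·[7/10·y_n + 3/10·y_{n+1}] ⇒ (1 − 3/10z)y_{n+1} = (1 + 7/10z)y_n
  ⇒ R(z) = (1 + 7/10z)/(1 − 3/10z).

Need |R(x)|<1, x<0.
x=-1.2: |R|=0.1176
R=−1: 1+7/10x = −1+3/10x ⇒ -2/5x=2 ⇒ x=2/(-2/5)=-5.0000
Confirm numerically:
  x=-4.436: |R|=0.90321 <1
  x=-2.870: |R|=0.54218 <1
  x=-2.837: |R|=0.53260 <1
  x=-2.058: |R|=0.27241 <1
  x=-5.531: |R|=1.07987 >1
  x=-5.206: |R|=1.03216 >1
Interval (-5.0000, 0).

(-5.0000, 0).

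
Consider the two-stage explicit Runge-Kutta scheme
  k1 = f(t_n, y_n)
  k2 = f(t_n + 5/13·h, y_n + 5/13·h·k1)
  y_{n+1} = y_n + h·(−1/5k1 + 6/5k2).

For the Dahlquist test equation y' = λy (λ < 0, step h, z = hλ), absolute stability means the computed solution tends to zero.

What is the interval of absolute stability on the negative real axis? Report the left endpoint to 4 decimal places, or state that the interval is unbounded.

(-2.1667, 0).

Set f=λy, z=hλ:
  k1=λy_n ⇒ h·k1=z·y_n;  k2=λ(1+5/13z)y_n ⇒ h·k2=z(1+5/13z)y_n
  y_{n+1}/y_n = 1 − 1/5z + 6/5z(1+5/13z) = 1 + z + 6/13z²
  Hence R(z) = 1 + z + 6/13z².

Boundary: |R(x)|=1, x<0.
x=-1.22: |R|=0.4670
R=1: x+6/13x²=0 ⇒ x=−13/6=-2.1667; min R=1−1/(4·6/13)=0.4583>−1
Confirm numerically:
  x=-1.389: |R|=0.50146 <1
  x=-1.235: |R|=0.46895 <1
  x=-1.136: |R|=0.45961 <1
  x=-2.437: |R|=1.30406 >1
  x=-2.405: |R|=1.26455 >1
  x=-2.222: |R|=1.05675 >1
Stable set (-2.1667, 0).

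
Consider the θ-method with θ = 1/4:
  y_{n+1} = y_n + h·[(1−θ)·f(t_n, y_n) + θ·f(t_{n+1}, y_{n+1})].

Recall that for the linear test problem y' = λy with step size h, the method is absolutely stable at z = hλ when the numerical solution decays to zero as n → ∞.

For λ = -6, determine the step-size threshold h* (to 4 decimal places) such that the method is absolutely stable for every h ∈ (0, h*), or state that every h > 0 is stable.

(-4.0000,0); λ=-6 ⇒ h* = (4)/6 = 0.6667.

Test eqn y'=λy, z=hλ:
  y_{n+1} = y_n + z·[3/4·y_n + 1/4·y_{n+1}] ⇒ (1 − 1/4z)y_{n+1} = (1 + 3/4z)y_n
  R(z) = (1 + 3/4z)/(1 − 1/4z).

Boundary: |R(x)|=1, x<0.
x=-0.61: |R|=0.4707
R=−1: 1+3/4x = −1+1/4x ⇒ -1/2x=2 ⇒ x=2/(-1/2)=-4.0000
Confirm numerically:
  x=-3.891: |R|=0.97237 <1
  x=-3.367: |R|=0.82815 <1
  x=-3.098: |R|=0.74584 <1
  x=-2.019: |R|=0.34175 <1
  x=-4.523: |R|=1.12273 >1
  x=-4.366: |R|=1.08750 >1
  x=-4.027: |R|=1.00673 >1
Interval (-4.0000, 0).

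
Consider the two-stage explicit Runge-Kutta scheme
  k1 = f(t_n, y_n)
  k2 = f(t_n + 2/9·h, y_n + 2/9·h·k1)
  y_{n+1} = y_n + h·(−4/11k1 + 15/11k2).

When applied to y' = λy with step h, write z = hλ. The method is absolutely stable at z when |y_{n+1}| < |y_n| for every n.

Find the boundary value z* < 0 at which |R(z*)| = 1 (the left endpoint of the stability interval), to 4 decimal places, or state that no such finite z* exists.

left endpoint -3.3000.

On y'=λy, z=hλ:
  k1=λy_n ⇒ h·k1=z·y_n;  k2=λ(1+2/9z)y_n ⇒ h·k2=z(1+2/9z)y_n
  y_{n+1}/y_n = 1 − 4/11z + 15/11z(1+2/9z) = 1 + z + 10/33z²
  ⇒ R(z) = 1 + z + 10/33z².

Boundary: |R(x)|=1, x<0.
x=-0.41: |R|=0.6409
R=1: x+10/33x²=0 ⇒ x=−33/10=-3.3000; min R=1−1/(4·10/33)=0.1750>−1
Confirm numerically:
  x=-3.082: |R|=0.79640 <1
  x=-2.094: |R|=0.23474 <1
  x=-1.950: |R|=0.20227 <1
  x=-1.618: |R|=0.17531 <1
  x=-3.839: |R|=1.62704 >1
  x=-3.464: |R|=1.17215 >1
  x=-3.435: |R|=1.14052 >1
Stable set (-3.3000, 0).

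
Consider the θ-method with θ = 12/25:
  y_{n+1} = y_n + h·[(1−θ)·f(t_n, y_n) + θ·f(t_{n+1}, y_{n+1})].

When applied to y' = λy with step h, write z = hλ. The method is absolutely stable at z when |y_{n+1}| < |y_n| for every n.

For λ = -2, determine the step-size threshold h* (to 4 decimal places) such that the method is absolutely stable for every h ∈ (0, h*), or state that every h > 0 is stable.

Test eqn y'=λy, z=hλ:
  y_{n+1} = y_n + z·[13/25·y_n + 12/25·y_{n+1}] ⇒ (1 − 12/25z)y_{n+1} = (1 + 13/25z)y_n
  ⇒ R(z) = (1 + 13/25z)/(1 − 12/25z).

Find x<0 with |R(x)|<1.
x=-1.21: |R|=0.2346
R=−1: 1+13/25x = −1+12/25x ⇒ -1/25x=2 ⇒ x=2/(-1/25)=-50.0000
Confirm numerically:
  x=-38.615: |R|=0.97669 <1
  x=-23.684: |R|=0.91489 <1
  x=-21.542: |R|=0.89962 <1
  x=-50.329: |R|=1.00052 >1
  x=-50.238: |R|=1.00038 >1
  x=-50.076: |R|=1.00012 >1
Interval (-50.0000, 0).

(-50.0000,0); λ=-2 ⇒ h* = (50)/2 = 25.0000.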